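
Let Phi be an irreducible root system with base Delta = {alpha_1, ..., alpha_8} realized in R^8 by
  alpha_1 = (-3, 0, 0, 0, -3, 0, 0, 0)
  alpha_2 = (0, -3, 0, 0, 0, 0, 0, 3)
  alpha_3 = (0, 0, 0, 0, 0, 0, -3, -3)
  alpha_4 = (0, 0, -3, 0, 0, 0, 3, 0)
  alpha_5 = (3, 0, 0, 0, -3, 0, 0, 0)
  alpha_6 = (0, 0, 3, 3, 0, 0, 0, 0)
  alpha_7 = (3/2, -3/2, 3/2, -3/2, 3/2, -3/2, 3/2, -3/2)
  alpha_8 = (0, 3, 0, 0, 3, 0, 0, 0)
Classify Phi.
type E_8

Compute the Cartan integers a_ij = 2(alpha_i, alpha_j)/(alpha_j, alpha_j); the resulting 8x8 Cartan matrix is
[[2, 0, 0, 0, 0, 0, -1, -1], [0, 2, -1, 0, 0, 0, 0, -1], [0, -1, 2, -1, 0, 0, 0, 0], [0, 0, -1, 2, 0, -1, 0, 0], [0, 0, 0, 0, 2, 0, 0, -1], [0, 0, 0, -1, 0, 2, 0, 0], [-1, 0, 0, 0, 0, 0, 2, 0], [-1, -1, 0, 0, -1, 0, 0, 2]].
All simple roots have the same length, so the diagram is simply laced. The associated Dynkin diagram is a chain of 7 nodes with one extra node attached to the third node from one end (E_8), so the type is E_8.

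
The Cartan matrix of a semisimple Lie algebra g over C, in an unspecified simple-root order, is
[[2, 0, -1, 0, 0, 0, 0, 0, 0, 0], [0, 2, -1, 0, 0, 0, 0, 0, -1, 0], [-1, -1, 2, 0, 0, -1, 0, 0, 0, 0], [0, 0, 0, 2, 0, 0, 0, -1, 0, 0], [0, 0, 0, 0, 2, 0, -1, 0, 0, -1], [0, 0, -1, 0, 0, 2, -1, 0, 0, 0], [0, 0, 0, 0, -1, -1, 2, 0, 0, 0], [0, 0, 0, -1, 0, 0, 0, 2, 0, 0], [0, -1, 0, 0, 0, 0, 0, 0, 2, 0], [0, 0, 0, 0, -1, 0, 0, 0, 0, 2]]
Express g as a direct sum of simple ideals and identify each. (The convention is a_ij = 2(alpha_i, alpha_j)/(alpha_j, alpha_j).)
The diagram associated to this matrix has two connected components: the simple roots {alpha_4, alpha_8} form a chain of 2 nodes with single edges (A_2), and {alpha_1, alpha_2, alpha_3, alpha_5, alpha_6, alpha_7, alpha_9, alpha_10} form a chain of 7 nodes with one extra node attached to the third node from one end (E_8). A semisimple Lie algebra decomposes uniquely as the direct sum of simple ideals, one per connected component of its Dynkin diagram, so g ≅ A_2 ⊕ E_8 (dimension 8 + 248 = 256).

A2 ⊕ E8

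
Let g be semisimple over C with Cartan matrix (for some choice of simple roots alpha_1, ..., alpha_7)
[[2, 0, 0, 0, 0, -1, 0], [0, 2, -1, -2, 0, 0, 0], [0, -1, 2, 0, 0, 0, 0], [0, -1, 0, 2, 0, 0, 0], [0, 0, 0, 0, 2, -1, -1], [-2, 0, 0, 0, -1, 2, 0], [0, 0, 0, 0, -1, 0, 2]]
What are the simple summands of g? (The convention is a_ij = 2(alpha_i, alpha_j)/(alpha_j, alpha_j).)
The diagram associated to this matrix has two connected components: the simple roots {alpha_2, alpha_3, alpha_4} form a chain of 3 nodes with a double edge at one end; the terminal node there is the unique short simple root (B_3), and {alpha_1, alpha_5, alpha_6, alpha_7} form a chain of 4 nodes with a double edge at one end; the terminal node there is the unique short simple root (B_4). A semisimple Lie algebra decomposes uniquely as the direct sum of simple ideals, one per connected component of its Dynkin diagram, so g ≅ B_3 ⊕ B_4 (dimension 21 + 36 = 57).

B_3 ⊕ B_4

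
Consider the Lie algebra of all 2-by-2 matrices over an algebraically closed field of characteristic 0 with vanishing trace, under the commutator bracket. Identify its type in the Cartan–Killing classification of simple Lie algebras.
This is sl(2), which has dimension 2^2 - 1 = 3 and rank 2 - 1 = 1 (a Cartan subalgebra is the diagonal traceless matrices). In the classification of classical Lie algebras, the special linear algebra sl(n+1) has type A_n; here n = 1, so the Dynkin diagram is a chain of 1 nodes with single edges (A_1). Hence the type is A_1.

type A_1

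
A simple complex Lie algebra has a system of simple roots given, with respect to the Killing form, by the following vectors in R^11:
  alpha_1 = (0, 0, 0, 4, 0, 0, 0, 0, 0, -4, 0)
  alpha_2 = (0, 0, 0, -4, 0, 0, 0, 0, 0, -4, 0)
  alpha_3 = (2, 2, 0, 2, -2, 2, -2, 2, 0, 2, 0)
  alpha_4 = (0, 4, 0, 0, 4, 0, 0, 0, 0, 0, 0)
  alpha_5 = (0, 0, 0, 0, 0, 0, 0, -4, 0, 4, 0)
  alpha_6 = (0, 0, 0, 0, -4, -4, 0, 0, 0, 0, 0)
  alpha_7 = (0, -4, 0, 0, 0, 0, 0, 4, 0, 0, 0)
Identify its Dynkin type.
E_7

Compute the Cartan integers a_ij = 2(alpha_i, alpha_j)/(alpha_j, alpha_j); the resulting 7x7 Cartan matrix is
[[2, 0, 0, 0, -1, 0, 0], [0, 2, -1, 0, -1, 0, 0], [0, -1, 2, 0, 0, 0, 0], [0, 0, 0, 2, 0, -1, -1], [-1, -1, 0, 0, 2, 0, -1], [0, 0, 0, -1, 0, 2, 0], [0, 0, 0, -1, -1, 0, 2]].
All simple roots have the same length, so the diagram is simply laced. The associated Dynkin diagram is a chain of 6 nodes with one extra node attached to the third node from one end (E_7), so the type is E_7.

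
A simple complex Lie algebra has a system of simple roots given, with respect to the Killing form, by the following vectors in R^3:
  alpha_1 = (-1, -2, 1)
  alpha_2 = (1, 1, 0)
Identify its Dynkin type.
Compute the Cartan integers a_ij = 2(alpha_i, alpha_j)/(alpha_j, alpha_j); the resulting 2x2 Cartan matrix is
[[2, -3], [-1, 2]].
The roots have two lengths (squared-length ratio 3:1); the short ones are alpha_{2}. The associated Dynkin diagram is two nodes joined by a triple edge (G_2), so the type is G_2.

G2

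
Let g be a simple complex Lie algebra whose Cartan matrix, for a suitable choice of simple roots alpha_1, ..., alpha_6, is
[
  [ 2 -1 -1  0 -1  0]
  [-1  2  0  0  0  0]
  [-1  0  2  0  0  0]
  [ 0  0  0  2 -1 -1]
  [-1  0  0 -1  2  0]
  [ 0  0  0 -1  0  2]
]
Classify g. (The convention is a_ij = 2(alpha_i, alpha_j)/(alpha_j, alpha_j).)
D_6

The matrix has rank 6 with 2's on the diagonal. Reading the off-diagonal entries as Dynkin edges (a single edge where a_ij = a_ji = -1; a double or triple edge where a_ij * a_ji = 2 or 3), the diagram is a chain of 4 nodes with a fork of two nodes at one end (D_6). One simple-root ordering that puts it in standard form is (alpha_6, alpha_4, alpha_5, alpha_1, alpha_2, alpha_3). So the algebra is type D_6, i.e. so(12).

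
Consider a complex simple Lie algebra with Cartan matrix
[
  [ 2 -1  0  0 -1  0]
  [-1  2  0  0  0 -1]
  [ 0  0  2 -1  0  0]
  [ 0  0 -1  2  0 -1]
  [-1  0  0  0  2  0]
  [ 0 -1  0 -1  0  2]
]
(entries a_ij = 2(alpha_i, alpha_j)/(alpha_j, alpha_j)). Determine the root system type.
A_6 (sl(7))

The matrix has rank 6 with 2's on the diagonal. Reading the off-diagonal entries as Dynkin edges (a single edge where a_ij = a_ji = -1; a double or triple edge where a_ij * a_ji = 2 or 3), the diagram is a chain of 6 nodes with single edges (A_6). One simple-root ordering that puts it in standard form is (alpha_5, alpha_1, alpha_2, alpha_6, alpha_4, alpha_3). So the algebra is type A_6, i.e. sl(7).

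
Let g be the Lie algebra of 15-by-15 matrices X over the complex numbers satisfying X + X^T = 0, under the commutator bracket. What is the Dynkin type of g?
This is so(15) with 15 odd, which has dimension 15(15-1)/2 = 105 and rank (15-1)/2 = 7. In the classification of classical Lie algebras, the orthogonal algebra so(2n+1) in an odd number of variables has type B_n; here n = 7, so the Dynkin diagram is a chain of 7 nodes with a double edge at one end; the terminal node there is the unique short simple root (B_7). Hence the type is B_7.

B_7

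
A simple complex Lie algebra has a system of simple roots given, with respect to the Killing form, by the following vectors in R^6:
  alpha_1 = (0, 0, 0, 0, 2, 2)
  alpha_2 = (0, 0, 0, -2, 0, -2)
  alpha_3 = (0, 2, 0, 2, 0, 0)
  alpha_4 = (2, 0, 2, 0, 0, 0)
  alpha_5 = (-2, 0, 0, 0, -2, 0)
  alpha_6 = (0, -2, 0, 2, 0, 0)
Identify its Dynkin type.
Compute the Cartan integers a_ij = 2(alpha_i, alpha_j)/(alpha_j, alpha_j); the resulting 6x6 Cartan matrix is
[[2, -1, 0, 0, -1, 0], [-1, 2, -1, 0, 0, -1], [0, -1, 2, 0, 0, 0], [0, 0, 0, 2, -1, 0], [-1, 0, 0, -1, 2, 0], [0, -1, 0, 0, 0, 2]].
All simple roots have the same length, so the diagram is simply laced. The associated Dynkin diagram is a chain of 4 nodes with a fork of two nodes at one end (D_6), so the type is D_6 (the algebra so(12)).

D_6 (so(12))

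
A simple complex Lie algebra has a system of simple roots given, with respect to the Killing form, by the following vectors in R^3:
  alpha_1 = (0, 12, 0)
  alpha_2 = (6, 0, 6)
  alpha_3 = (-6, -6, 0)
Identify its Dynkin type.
C3

Compute the Cartan integers a_ij = 2(alpha_i, alpha_j)/(alpha_j, alpha_j); the resulting 3x3 Cartan matrix is
[[2, 0, -2], [0, 2, -1], [-1, -1, 2]].
The roots have two lengths (squared-length ratio 2:1); the short ones are alpha_{2,3}. The associated Dynkin diagram is a chain of 3 nodes with a double edge at one end; the terminal node there is the unique long simple root (C_3), so the type is C_3 (the algebra sp(6)).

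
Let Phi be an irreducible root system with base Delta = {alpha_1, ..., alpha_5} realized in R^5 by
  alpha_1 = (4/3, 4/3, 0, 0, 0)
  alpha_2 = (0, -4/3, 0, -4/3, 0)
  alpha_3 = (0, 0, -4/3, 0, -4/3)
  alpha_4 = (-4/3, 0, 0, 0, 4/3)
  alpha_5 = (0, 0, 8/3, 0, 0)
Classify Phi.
Compute the Cartan integers a_ij = 2(alpha_i, alpha_j)/(alpha_j, alpha_j); the resulting 5x5 Cartan matrix is
[[2, -1, 0, -1, 0], [-1, 2, 0, 0, 0], [0, 0, 2, -1, -1], [-1, 0, -1, 2, 0], [0, 0, -2, 0, 2]].
The roots have two lengths (squared-length ratio 2:1); the short ones are alpha_{1,2,3,4}. The associated Dynkin diagram is a chain of 5 nodes with a double edge at one end; the terminal node there is the unique long simple root (C_5), so the type is C_5 (the algebra sp(10)).

C_5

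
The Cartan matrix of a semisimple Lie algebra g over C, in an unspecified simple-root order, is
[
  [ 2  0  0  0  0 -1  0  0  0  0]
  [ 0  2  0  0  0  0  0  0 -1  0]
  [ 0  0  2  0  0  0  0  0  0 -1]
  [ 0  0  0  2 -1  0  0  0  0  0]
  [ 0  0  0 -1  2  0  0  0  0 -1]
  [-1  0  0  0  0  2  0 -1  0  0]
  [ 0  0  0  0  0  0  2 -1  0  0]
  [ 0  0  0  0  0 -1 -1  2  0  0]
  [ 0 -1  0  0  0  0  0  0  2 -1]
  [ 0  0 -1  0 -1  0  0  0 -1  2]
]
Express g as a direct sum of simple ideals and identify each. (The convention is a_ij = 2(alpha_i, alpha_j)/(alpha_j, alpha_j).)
A4 + E6

The diagram associated to this matrix has two connected components: the simple roots {alpha_1, alpha_6, alpha_7, alpha_8} form a chain of 4 nodes with single edges (A_4), and {alpha_2, alpha_3, alpha_4, alpha_5, alpha_9, alpha_10} form a chain of 5 nodes with one extra node attached to the third node from one end (E_6). A semisimple Lie algebra decomposes uniquely as the direct sum of simple ideals, one per connected component of its Dynkin diagram, so g ≅ A_4 ⊕ E_6 (dimension 24 + 78 = 102).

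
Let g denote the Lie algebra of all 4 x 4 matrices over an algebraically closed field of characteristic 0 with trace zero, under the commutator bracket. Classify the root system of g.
type A_3

This is sl(4), which has dimension 4^2 - 1 = 15 and rank 4 - 1 = 3 (a Cartan subalgebra is the diagonal traceless matrices). In the classification of classical Lie algebras, the special linear algebra sl(n+1) has type A_n; here n = 3, so the Dynkin diagram is a chain of 3 nodes with single edges (A_3). Hence the type is A_3.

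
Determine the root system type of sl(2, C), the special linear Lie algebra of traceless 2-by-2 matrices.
type A_1

This is sl(2), which has dimension 2^2 - 1 = 3 and rank 2 - 1 = 1 (a Cartan subalgebra is the diagonal traceless matrices). In the classification of classical Lie algebras, the special linear algebra sl(n+1) has type A_n; here n = 1, so the Dynkin diagram is a chain of 1 nodes with single edges (A_1). Hence the type is A_1.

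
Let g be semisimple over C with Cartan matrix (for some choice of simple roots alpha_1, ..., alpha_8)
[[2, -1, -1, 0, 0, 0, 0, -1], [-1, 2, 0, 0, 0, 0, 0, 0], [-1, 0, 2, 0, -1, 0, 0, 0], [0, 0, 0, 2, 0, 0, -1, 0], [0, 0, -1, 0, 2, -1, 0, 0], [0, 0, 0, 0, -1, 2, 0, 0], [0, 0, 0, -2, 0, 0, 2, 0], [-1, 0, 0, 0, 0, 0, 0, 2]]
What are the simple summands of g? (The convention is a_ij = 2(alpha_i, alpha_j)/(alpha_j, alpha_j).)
The diagram associated to this matrix has two connected components: the simple roots {alpha_4, alpha_7} form a chain of 2 nodes with a double edge at one end; the terminal node there is the unique short simple root (B_2), and {alpha_1, alpha_2, alpha_3, alpha_5, alpha_6, alpha_8} form a chain of 4 nodes with a fork of two nodes at one end (D_6). A semisimple Lie algebra decomposes uniquely as the direct sum of simple ideals, one per connected component of its Dynkin diagram, so g ≅ B_2 ⊕ D_6 (dimension 10 + 66 = 76).

B_2 (so(5)) ⊕ D_6 (so(12))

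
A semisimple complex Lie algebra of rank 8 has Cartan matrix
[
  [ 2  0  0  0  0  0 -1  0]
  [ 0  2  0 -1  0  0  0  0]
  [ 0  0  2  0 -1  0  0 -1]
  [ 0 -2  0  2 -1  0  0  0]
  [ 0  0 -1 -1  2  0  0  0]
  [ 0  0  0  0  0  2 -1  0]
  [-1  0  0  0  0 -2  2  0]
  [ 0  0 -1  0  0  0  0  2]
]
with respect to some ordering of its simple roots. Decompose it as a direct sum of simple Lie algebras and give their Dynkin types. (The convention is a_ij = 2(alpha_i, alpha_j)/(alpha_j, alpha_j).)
The diagram associated to this matrix has two connected components: the simple roots {alpha_1, alpha_6, alpha_7} form a chain of 3 nodes with a double edge at one end; the terminal node there is the unique short simple root (B_3), and {alpha_2, alpha_3, alpha_4, alpha_5, alpha_8} form a chain of 5 nodes with a double edge at one end; the terminal node there is the unique short simple root (B_5). A semisimple Lie algebra decomposes uniquely as the direct sum of simple ideals, one per connected component of its Dynkin diagram, so g ≅ B_3 ⊕ B_5 (dimension 21 + 55 = 76).

B3 ⊕ B5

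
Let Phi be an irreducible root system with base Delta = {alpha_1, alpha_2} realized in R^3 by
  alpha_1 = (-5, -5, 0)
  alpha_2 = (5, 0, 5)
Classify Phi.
type A_2

Compute the Cartan integers a_ij = 2(alpha_i, alpha_j)/(alpha_j, alpha_j); the resulting 2x2 Cartan matrix is
[[2, -1], [-1, 2]].
All simple roots have the same length, so the diagram is simply laced. The associated Dynkin diagram is a chain of 2 nodes with single edges (A_2), so the type is A_2 (the algebra sl(3)).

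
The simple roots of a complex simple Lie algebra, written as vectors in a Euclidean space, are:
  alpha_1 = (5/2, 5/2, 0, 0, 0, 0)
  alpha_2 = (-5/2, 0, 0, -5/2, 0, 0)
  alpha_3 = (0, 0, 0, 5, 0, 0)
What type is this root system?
Compute the Cartan integers a_ij = 2(alpha_i, alpha_j)/(alpha_j, alpha_j); the resulting 3x3 Cartan matrix is
[[2, -1, 0], [-1, 2, -1], [0, -2, 2]].
The roots have two lengths (squared-length ratio 2:1); the short ones are alpha_{1,2}. The associated Dynkin diagram is a chain of 3 nodes with a double edge at one end; the terminal node there is the unique long simple root (C_3), so the type is C_3 (the algebra sp(6)).

type C_3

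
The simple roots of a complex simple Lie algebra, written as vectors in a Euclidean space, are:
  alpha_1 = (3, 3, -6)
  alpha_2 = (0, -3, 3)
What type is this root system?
G2

Compute the Cartan integers a_ij = 2(alpha_i, alpha_j)/(alpha_j, alpha_j); the resulting 2x2 Cartan matrix is
[[2, -3], [-1, 2]].
The roots have two lengths (squared-length ratio 3:1); the short ones are alpha_{2}. The associated Dynkin diagram is two nodes joined by a triple edge (G_2), so the type is G_2.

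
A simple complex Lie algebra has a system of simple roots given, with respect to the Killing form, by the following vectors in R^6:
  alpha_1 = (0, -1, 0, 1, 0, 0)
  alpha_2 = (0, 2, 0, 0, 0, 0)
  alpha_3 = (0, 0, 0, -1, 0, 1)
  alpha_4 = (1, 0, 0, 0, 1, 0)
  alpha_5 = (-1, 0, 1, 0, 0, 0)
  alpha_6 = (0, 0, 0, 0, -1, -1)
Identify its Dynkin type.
Compute the Cartan integers a_ij = 2(alpha_i, alpha_j)/(alpha_j, alpha_j); the resulting 6x6 Cartan matrix is
[[2, -1, -1, 0, 0, 0], [-2, 2, 0, 0, 0, 0], [-1, 0, 2, 0, 0, -1], [0, 0, 0, 2, -1, -1], [0, 0, 0, -1, 2, 0], [0, 0, -1, -1, 0, 2]].
The roots have two lengths (squared-length ratio 2:1); the short ones are alpha_{1,3,4,5,6}. The associated Dynkin diagram is a chain of 6 nodes with a double edge at one end; the terminal node there is the unique long simple root (C_6), so the type is C_6 (the algebra sp(12)).

C6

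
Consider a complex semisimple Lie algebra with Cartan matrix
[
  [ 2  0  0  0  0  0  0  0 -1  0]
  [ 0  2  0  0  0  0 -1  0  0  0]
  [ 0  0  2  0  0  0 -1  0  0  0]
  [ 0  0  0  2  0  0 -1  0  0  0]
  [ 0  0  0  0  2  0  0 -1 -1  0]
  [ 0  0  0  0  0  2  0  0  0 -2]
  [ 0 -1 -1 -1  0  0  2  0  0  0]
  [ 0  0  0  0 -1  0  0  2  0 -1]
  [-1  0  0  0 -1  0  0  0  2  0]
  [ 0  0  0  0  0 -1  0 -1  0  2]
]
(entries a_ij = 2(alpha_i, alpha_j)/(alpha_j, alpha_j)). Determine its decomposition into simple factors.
The diagram associated to this matrix has two connected components: the simple roots {alpha_1, alpha_5, alpha_6, alpha_8, alpha_9, alpha_10} form a chain of 6 nodes with a double edge at one end; the terminal node there is the unique long simple root (C_6), and {alpha_2, alpha_3, alpha_4, alpha_7} form a chain of 2 nodes with a fork of two nodes at one end (D_4). A semisimple Lie algebra decomposes uniquely as the direct sum of simple ideals, one per connected component of its Dynkin diagram, so g ≅ C_6 ⊕ D_4 (dimension 78 + 28 = 106).

type C_6 + type D_4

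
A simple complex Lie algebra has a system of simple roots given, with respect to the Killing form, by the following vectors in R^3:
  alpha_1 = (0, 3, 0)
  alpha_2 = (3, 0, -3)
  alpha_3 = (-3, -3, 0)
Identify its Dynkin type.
B3

Compute the Cartan integers a_ij = 2(alpha_i, alpha_j)/(alpha_j, alpha_j); the resulting 3x3 Cartan matrix is
[[2, 0, -1], [0, 2, -1], [-2, -1, 2]].
The roots have two lengths (squared-length ratio 2:1); the short ones are alpha_{1}. The associated Dynkin diagram is a chain of 3 nodes with a double edge at one end; the terminal node there is the unique short simple root (B_3), so the type is B_3 (the algebra so(7)).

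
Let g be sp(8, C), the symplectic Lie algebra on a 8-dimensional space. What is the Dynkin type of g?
type C_4

This is sp(8), which has dimension 8(8+1)/2 = 36 and rank 8/2 = 4. In the classification of classical Lie algebras, the symplectic algebra sp(2n) has type C_n; here n = 4, so the Dynkin diagram is a chain of 4 nodes with a double edge at one end; the terminal node there is the unique long simple root (C_4). Hence the type is C_4.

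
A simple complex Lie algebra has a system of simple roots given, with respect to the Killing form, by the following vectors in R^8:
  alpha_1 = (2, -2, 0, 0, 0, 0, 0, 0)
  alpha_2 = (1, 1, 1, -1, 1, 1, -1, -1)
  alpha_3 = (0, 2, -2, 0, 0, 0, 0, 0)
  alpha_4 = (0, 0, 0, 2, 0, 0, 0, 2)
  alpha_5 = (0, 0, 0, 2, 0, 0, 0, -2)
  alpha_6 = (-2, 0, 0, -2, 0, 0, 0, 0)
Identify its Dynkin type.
Compute the Cartan integers a_ij = 2(alpha_i, alpha_j)/(alpha_j, alpha_j); the resulting 6x6 Cartan matrix is
[[2, 0, -1, 0, 0, -1], [0, 2, 0, -1, 0, 0], [-1, 0, 2, 0, 0, 0], [0, -1, 0, 2, 0, -1], [0, 0, 0, 0, 2, -1], [-1, 0, 0, -1, -1, 2]].
All simple roots have the same length, so the diagram is simply laced. The associated Dynkin diagram is a chain of 5 nodes with one extra node attached to the third node from one end (E_6), so the type is E_6.

E6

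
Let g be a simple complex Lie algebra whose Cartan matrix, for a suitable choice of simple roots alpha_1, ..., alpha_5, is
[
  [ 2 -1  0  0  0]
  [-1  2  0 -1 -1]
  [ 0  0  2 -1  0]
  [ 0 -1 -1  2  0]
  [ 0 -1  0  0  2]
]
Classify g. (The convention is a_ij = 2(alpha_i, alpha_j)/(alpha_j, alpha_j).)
D5

The matrix has rank 5 with 2's on the diagonal. Reading the off-diagonal entries as Dynkin edges (a single edge where a_ij = a_ji = -1; a double or triple edge where a_ij * a_ji = 2 or 3), the diagram is a chain of 3 nodes with a fork of two nodes at one end (D_5). One simple-root ordering that puts it in standard form is (alpha_3, alpha_4, alpha_2, alpha_5, alpha_1). So the algebra is type D_5, i.e. so(10).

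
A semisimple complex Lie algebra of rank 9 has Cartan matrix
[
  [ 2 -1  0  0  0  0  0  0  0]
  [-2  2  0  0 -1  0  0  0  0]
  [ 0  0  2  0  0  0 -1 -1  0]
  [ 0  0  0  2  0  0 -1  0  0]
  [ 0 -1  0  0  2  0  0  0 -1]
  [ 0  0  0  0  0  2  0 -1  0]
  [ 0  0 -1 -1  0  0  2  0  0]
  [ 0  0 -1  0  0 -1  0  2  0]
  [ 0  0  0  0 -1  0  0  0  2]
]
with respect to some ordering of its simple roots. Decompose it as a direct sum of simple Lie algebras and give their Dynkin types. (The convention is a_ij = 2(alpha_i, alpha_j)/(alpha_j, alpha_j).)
type A_5 + type B_4

The diagram associated to this matrix has two connected components: the simple roots {alpha_3, alpha_4, alpha_6, alpha_7, alpha_8} form a chain of 5 nodes with single edges (A_5), and {alpha_1, alpha_2, alpha_5, alpha_9} form a chain of 4 nodes with a double edge at one end; the terminal node there is the unique short simple root (B_4). A semisimple Lie algebra decomposes uniquely as the direct sum of simple ideals, one per connected component of its Dynkin diagram, so g ≅ A_5 ⊕ B_4 (dimension 35 + 36 = 71).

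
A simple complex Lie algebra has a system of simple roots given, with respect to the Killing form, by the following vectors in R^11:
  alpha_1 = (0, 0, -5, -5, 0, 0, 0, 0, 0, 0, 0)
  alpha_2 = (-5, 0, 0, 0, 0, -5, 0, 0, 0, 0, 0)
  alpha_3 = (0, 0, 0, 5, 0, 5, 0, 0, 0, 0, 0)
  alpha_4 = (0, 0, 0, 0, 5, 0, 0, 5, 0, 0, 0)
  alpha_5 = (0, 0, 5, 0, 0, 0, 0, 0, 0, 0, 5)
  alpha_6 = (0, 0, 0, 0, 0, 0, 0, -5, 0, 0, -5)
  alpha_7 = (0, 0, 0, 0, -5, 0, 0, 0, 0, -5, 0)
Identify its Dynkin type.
A_7

Compute the Cartan integers a_ij = 2(alpha_i, alpha_j)/(alpha_j, alpha_j); the resulting 7x7 Cartan matrix is
[[2, 0, -1, 0, -1, 0, 0], [0, 2, -1, 0, 0, 0, 0], [-1, -1, 2, 0, 0, 0, 0], [0, 0, 0, 2, 0, -1, -1], [-1, 0, 0, 0, 2, -1, 0], [0, 0, 0, -1, -1, 2, 0], [0, 0, 0, -1, 0, 0, 2]].
All simple roots have the same length, so the diagram is simply laced. The associated Dynkin diagram is a chain of 7 nodes with single edges (A_7), so the type is A_7 (the algebra sl(8)).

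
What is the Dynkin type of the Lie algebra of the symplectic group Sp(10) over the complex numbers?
C5

This is sp(10), which has dimension 10(10+1)/2 = 55 and rank 10/2 = 5. In the classification of classical Lie algebras, the symplectic algebra sp(2n) has type C_n; here n = 5, so the Dynkin diagram is a chain of 5 nodes with a double edge at one end; the terminal node there is the unique long simple root (C_5). Hence the type is C_5.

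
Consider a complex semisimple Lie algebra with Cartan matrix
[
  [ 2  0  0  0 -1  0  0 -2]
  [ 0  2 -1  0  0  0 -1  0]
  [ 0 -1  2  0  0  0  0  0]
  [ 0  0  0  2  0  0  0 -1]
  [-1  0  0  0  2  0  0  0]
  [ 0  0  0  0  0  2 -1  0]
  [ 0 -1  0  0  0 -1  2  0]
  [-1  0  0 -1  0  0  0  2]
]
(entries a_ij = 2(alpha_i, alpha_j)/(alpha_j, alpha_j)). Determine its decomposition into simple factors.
type A_4 ⊕ type F_4

The diagram associated to this matrix has two connected components: the simple roots {alpha_2, alpha_3, alpha_6, alpha_7} form a chain of 4 nodes with single edges (A_4), and {alpha_1, alpha_4, alpha_5, alpha_8} form a chain of 4 nodes with a double edge between the middle two (F_4). A semisimple Lie algebra decomposes uniquely as the direct sum of simple ideals, one per connected component of its Dynkin diagram, so g ≅ A_4 ⊕ F_4 (dimension 24 + 52 = 76).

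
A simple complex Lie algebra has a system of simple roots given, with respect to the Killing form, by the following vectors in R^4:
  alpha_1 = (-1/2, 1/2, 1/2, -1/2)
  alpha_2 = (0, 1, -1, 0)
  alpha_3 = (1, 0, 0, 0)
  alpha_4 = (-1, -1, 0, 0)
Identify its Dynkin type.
F_4

Compute the Cartan integers a_ij = 2(alpha_i, alpha_j)/(alpha_j, alpha_j); the resulting 4x4 Cartan matrix is
[[2, 0, -1, 0], [0, 2, 0, -1], [-1, 0, 2, -1], [0, -1, -2, 2]].
The roots have two lengths (squared-length ratio 2:1); the short ones are alpha_{1,3}. The associated Dynkin diagram is a chain of 4 nodes with a double edge between the middle two (F_4), so the type is F_4.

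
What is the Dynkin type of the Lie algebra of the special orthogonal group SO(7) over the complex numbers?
B_3 (so(7))

This is so(7) with 7 odd, which has dimension 7(7-1)/2 = 21 and rank (7-1)/2 = 3. In the classification of classical Lie algebras, the orthogonal algebra so(2n+1) in an odd number of variables has type B_n; here n = 3, so the Dynkin diagram is a chain of 3 nodes with a double edge at one end; the terminal node there is the unique short simple root (B_3). Hence the type is B_3.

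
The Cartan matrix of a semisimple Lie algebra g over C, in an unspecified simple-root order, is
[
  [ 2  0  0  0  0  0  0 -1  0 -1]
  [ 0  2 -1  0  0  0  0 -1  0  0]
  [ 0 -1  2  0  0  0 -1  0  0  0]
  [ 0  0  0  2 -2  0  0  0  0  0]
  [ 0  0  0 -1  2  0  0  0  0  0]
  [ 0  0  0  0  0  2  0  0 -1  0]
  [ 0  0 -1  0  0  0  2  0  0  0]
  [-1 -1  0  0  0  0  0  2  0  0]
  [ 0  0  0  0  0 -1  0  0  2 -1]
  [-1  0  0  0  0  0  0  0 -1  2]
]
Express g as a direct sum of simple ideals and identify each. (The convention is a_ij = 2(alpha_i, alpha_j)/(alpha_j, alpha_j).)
A_8 (sl(9)) ⊕ B_2 (so(5))

The diagram associated to this matrix has two connected components: the simple roots {alpha_1, alpha_2, alpha_3, alpha_6, alpha_7, alpha_8, alpha_9, alpha_10} form a chain of 8 nodes with single edges (A_8), and {alpha_4, alpha_5} form a chain of 2 nodes with a double edge at one end; the terminal node there is the unique short simple root (B_2). A semisimple Lie algebra decomposes uniquely as the direct sum of simple ideals, one per connected component of its Dynkin diagram, so g ≅ A_8 ⊕ B_2 (dimension 80 + 10 = 90).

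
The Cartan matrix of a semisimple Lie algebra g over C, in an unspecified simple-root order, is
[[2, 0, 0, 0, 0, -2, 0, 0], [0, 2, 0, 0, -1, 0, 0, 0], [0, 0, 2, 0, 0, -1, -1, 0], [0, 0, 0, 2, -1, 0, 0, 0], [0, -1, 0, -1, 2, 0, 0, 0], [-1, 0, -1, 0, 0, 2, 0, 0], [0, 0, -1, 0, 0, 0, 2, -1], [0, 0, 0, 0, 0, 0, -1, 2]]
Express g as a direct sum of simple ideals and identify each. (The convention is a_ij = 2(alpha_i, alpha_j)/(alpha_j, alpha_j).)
A_3 (sl(4)) ⊕ C_5 (sp(10))

The diagram associated to this matrix has two connected components: the simple roots {alpha_2, alpha_4, alpha_5} form a chain of 3 nodes with single edges (A_3), and {alpha_1, alpha_3, alpha_6, alpha_7, alpha_8} form a chain of 5 nodes with a double edge at one end; the terminal node there is the unique long simple root (C_5). A semisimple Lie algebra decomposes uniquely as the direct sum of simple ideals, one per connected component of its Dynkin diagram, so g ≅ A_3 ⊕ C_5 (dimension 15 + 55 = 70).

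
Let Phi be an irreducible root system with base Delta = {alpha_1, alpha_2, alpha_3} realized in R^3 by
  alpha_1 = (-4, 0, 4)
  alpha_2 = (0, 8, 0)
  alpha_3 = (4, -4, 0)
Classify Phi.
C_3

Compute the Cartan integers a_ij = 2(alpha_i, alpha_j)/(alpha_j, alpha_j); the resulting 3x3 Cartan matrix is
[[2, 0, -1], [0, 2, -2], [-1, -1, 2]].
The roots have two lengths (squared-length ratio 2:1); the short ones are alpha_{1,3}. The associated Dynkin diagram is a chain of 3 nodes with a double edge at one end; the terminal node there is the unique long simple root (C_3), so the type is C_3 (the algebra sp(6)).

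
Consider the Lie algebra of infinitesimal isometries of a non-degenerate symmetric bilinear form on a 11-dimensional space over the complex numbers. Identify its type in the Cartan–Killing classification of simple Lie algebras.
This is so(11) with 11 odd, which has dimension 11(11-1)/2 = 55 and rank (11-1)/2 = 5. In the classification of classical Lie algebras, the orthogonal algebra so(2n+1) in an odd number of variables has type B_n; here n = 5, so the Dynkin diagram is a chain of 5 nodes with a double edge at one end; the terminal node there is the unique short simple root (B_5). Hence the type is B_5.

B_5 (so(11))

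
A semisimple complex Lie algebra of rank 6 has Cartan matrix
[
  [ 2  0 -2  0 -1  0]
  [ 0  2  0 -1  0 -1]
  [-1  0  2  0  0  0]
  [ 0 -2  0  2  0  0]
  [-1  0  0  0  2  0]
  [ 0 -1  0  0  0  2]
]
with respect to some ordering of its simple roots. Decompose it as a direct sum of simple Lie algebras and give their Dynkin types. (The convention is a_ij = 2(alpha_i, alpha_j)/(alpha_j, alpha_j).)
type B_3 + type C_3

The diagram associated to this matrix has two connected components: the simple roots {alpha_1, alpha_3, alpha_5} form a chain of 3 nodes with a double edge at one end; the terminal node there is the unique short simple root (B_3), and {alpha_2, alpha_4, alpha_6} form a chain of 3 nodes with a double edge at one end; the terminal node there is the unique long simple root (C_3). A semisimple Lie algebra decomposes uniquely as the direct sum of simple ideals, one per connected component of its Dynkin diagram, so g ≅ B_3 ⊕ C_3 (dimension 21 + 21 = 42).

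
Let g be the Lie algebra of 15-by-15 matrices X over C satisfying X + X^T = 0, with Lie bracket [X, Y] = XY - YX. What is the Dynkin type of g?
B7

This is so(15) with 15 odd, which has dimension 15(15-1)/2 = 105 and rank (15-1)/2 = 7. In the classification of classical Lie algebras, the orthogonal algebra so(2n+1) in an odd number of variables has type B_n; here n = 7, so the Dynkin diagram is a chain of 7 nodes with a double edge at one end; the terminal node there is the unique short simple root (B_7). Hence the type is B_7.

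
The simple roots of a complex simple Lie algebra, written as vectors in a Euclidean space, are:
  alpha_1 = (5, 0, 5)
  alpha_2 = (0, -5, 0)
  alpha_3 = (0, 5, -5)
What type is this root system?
B_3

Compute the Cartan integers a_ij = 2(alpha_i, alpha_j)/(alpha_j, alpha_j); the resulting 3x3 Cartan matrix is
[[2, 0, -1], [0, 2, -1], [-1, -2, 2]].
The roots have two lengths (squared-length ratio 2:1); the short ones are alpha_{2}. The associated Dynkin diagram is a chain of 3 nodes with a double edge at one end; the terminal node there is the unique short simple root (B_3), so the type is B_3 (the algebra so(7)).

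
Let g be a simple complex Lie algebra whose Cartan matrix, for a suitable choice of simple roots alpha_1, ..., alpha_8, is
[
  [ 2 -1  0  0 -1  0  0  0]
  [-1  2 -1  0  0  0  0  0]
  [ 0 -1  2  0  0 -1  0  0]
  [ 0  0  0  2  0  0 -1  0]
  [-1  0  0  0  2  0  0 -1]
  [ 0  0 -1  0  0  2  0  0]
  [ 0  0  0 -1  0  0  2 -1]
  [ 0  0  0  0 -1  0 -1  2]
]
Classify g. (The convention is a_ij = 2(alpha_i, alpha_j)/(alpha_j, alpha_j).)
A_8

The matrix has rank 8 with 2's on the diagonal. Reading the off-diagonal entries as Dynkin edges (a single edge where a_ij = a_ji = -1; a double or triple edge where a_ij * a_ji = 2 or 3), the diagram is a chain of 8 nodes with single edges (A_8). One simple-root ordering that puts it in standard form is (alpha_6, alpha_3, alpha_2, alpha_1, alpha_5, alpha_8, alpha_7, alpha_4). So the algebra is type A_8, i.e. sl(9).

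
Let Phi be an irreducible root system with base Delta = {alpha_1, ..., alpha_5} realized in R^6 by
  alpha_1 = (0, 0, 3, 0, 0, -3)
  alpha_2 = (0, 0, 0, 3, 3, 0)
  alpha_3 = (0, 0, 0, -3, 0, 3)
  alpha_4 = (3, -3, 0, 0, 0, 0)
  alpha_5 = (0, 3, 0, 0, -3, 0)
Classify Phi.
A5

Compute the Cartan integers a_ij = 2(alpha_i, alpha_j)/(alpha_j, alpha_j); the resulting 5x5 Cartan matrix is
[[2, 0, -1, 0, 0], [0, 2, -1, 0, -1], [-1, -1, 2, 0, 0], [0, 0, 0, 2, -1], [0, -1, 0, -1, 2]].
All simple roots have the same length, so the diagram is simply laced. The associated Dynkin diagram is a chain of 5 nodes with single edges (A_5), so the type is A_5 (the algebra sl(6)).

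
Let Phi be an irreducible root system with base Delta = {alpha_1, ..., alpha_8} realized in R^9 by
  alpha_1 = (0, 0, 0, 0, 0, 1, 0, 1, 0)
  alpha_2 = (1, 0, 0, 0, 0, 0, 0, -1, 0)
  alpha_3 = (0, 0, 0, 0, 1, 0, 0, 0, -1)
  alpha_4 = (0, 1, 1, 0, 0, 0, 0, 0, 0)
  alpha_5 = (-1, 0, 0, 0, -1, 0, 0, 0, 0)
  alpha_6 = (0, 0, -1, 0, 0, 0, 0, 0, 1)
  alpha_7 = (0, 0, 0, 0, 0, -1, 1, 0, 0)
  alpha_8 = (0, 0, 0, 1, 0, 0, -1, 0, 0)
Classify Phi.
Compute the Cartan integers a_ij = 2(alpha_i, alpha_j)/(alpha_j, alpha_j); the resulting 8x8 Cartan matrix is
[[2, -1, 0, 0, 0, 0, -1, 0], [-1, 2, 0, 0, -1, 0, 0, 0], [0, 0, 2, 0, -1, -1, 0, 0], [0, 0, 0, 2, 0, -1, 0, 0], [0, -1, -1, 0, 2, 0, 0, 0], [0, 0, -1, -1, 0, 2, 0, 0], [-1, 0, 0, 0, 0, 0, 2, -1], [0, 0, 0, 0, 0, 0, -1, 2]].
All simple roots have the same length, so the diagram is simply laced. The associated Dynkin diagram is a chain of 8 nodes with single edges (A_8), so the type is A_8 (the algebra sl(9)).

A_8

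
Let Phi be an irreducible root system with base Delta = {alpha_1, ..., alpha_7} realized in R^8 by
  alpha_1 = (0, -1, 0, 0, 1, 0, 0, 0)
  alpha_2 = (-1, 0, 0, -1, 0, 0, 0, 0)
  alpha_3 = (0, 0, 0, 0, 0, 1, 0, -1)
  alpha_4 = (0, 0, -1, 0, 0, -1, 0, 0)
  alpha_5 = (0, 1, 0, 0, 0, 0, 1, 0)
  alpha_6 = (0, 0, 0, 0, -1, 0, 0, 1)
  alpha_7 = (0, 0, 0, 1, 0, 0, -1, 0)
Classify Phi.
Compute the Cartan integers a_ij = 2(alpha_i, alpha_j)/(alpha_j, alpha_j); the resulting 7x7 Cartan matrix is
[[2, 0, 0, 0, -1, -1, 0], [0, 2, 0, 0, 0, 0, -1], [0, 0, 2, -1, 0, -1, 0], [0, 0, -1, 2, 0, 0, 0], [-1, 0, 0, 0, 2, 0, -1], [-1, 0, -1, 0, 0, 2, 0], [0, -1, 0, 0, -1, 0, 2]].
All simple roots have the same length, so the diagram is simply laced. The associated Dynkin diagram is a chain of 7 nodes with single edges (A_7), so the type is A_7 (the algebra sl(8)).

A7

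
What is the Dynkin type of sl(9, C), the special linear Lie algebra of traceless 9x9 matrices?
A8

This is sl(9), which has dimension 9^2 - 1 = 80 and rank 9 - 1 = 8 (a Cartan subalgebra is the diagonal traceless matrices). In the classification of classical Lie algebras, the special linear algebra sl(n+1) has type A_n; here n = 8, so the Dynkin diagram is a chain of 8 nodes with single edges (A_8). Hence the type is A_8.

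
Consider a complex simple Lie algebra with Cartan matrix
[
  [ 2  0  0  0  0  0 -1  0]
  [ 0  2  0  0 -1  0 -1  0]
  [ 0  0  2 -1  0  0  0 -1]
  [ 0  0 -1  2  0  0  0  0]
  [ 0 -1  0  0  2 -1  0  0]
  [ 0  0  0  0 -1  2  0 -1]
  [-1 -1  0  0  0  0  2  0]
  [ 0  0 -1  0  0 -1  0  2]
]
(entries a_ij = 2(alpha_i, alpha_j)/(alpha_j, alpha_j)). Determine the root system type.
A_8 (sl(9))

The matrix has rank 8 with 2's on the diagonal. Reading the off-diagonal entries as Dynkin edges (a single edge where a_ij = a_ji = -1; a double or triple edge where a_ij * a_ji = 2 or 3), the diagram is a chain of 8 nodes with single edges (A_8). One simple-root ordering that puts it in standard form is (alpha_4, alpha_3, alpha_8, alpha_6, alpha_5, alpha_2, alpha_7, alpha_1). So the algebra is type A_8, i.e. sl(9).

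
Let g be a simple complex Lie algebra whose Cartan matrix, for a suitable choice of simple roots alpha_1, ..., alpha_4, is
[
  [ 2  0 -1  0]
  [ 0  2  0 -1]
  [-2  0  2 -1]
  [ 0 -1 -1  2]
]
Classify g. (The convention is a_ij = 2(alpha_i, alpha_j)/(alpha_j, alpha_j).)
The matrix has rank 4 with 2's on the diagonal. Reading the off-diagonal entries as Dynkin edges (a single edge where a_ij = a_ji = -1; a double or triple edge where a_ij * a_ji = 2 or 3), the diagram is a chain of 4 nodes with a double edge at one end; the terminal node there is the unique short simple root (B_4). One simple-root ordering that puts it in standard form is (alpha_2, alpha_4, alpha_3, alpha_1). So the algebra is type B_4, i.e. so(9).

B_4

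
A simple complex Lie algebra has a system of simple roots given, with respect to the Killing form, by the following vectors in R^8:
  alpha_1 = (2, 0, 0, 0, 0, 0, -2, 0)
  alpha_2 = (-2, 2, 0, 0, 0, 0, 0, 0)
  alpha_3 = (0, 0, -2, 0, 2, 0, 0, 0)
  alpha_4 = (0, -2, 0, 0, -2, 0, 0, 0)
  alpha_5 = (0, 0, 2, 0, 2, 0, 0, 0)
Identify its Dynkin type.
D_5

Compute the Cartan integers a_ij = 2(alpha_i, alpha_j)/(alpha_j, alpha_j); the resulting 5x5 Cartan matrix is
[[2, -1, 0, 0, 0], [-1, 2, 0, -1, 0], [0, 0, 2, -1, 0], [0, -1, -1, 2, -1], [0, 0, 0, -1, 2]].
All simple roots have the same length, so the diagram is simply laced. The associated Dynkin diagram is a chain of 3 nodes with a fork of two nodes at one end (D_5), so the type is D_5 (the algebra so(10)).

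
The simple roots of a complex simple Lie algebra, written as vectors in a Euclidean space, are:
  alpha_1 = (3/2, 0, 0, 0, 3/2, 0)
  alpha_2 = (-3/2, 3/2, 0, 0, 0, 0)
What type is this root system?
Compute the Cartan integers a_ij = 2(alpha_i, alpha_j)/(alpha_j, alpha_j); the resulting 2x2 Cartan matrix is
[[2, -1], [-1, 2]].
All simple roots have the same length, so the diagram is simply laced. The associated Dynkin diagram is a chain of 2 nodes with single edges (A_2), so the type is A_2 (the algebra sl(3)).

A2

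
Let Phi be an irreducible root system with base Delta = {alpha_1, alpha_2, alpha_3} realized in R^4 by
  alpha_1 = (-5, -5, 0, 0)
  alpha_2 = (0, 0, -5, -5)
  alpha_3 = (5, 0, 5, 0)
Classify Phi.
Compute the Cartan integers a_ij = 2(alpha_i, alpha_j)/(alpha_j, alpha_j); the resulting 3x3 Cartan matrix is
[[2, 0, -1], [0, 2, -1], [-1, -1, 2]].
All simple roots have the same length, so the diagram is simply laced. The associated Dynkin diagram is a chain of 3 nodes with single edges (A_3), so the type is A_3 (the algebra sl(4)).

A3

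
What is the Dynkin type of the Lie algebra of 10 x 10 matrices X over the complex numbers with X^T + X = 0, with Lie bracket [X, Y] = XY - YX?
This is so(10) with 10 even, which has dimension 10(10-1)/2 = 45 and rank 10/2 = 5. In the classification of classical Lie algebras, the orthogonal algebra so(2n) in an even number of variables has type D_n; here n = 5, so the Dynkin diagram is a chain of 3 nodes with a fork of two nodes at one end (D_5). Hence the type is D_5.

D5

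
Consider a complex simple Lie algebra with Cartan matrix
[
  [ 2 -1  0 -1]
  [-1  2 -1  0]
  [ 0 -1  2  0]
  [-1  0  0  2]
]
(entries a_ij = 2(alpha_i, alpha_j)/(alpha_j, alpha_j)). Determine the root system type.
The matrix has rank 4 with 2's on the diagonal. Reading the off-diagonal entries as Dynkin edges (a single edge where a_ij = a_ji = -1; a double or triple edge where a_ij * a_ji = 2 or 3), the diagram is a chain of 4 nodes with single edges (A_4). One simple-root ordering that puts it in standard form is (alpha_4, alpha_1, alpha_2, alpha_3). So the algebra is type A_4, i.e. sl(5).

A4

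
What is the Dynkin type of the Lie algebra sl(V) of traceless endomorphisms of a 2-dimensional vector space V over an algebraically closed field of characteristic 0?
This is sl(2), which has dimension 2^2 - 1 = 3 and rank 2 - 1 = 1 (a Cartan subalgebra is the diagonal traceless matrices). In the classification of classical Lie algebras, the special linear algebra sl(n+1) has type A_n; here n = 1, so the Dynkin diagram is a chain of 1 nodes with single edges (A_1). Hence the type is A_1.

A_1 (sl(2))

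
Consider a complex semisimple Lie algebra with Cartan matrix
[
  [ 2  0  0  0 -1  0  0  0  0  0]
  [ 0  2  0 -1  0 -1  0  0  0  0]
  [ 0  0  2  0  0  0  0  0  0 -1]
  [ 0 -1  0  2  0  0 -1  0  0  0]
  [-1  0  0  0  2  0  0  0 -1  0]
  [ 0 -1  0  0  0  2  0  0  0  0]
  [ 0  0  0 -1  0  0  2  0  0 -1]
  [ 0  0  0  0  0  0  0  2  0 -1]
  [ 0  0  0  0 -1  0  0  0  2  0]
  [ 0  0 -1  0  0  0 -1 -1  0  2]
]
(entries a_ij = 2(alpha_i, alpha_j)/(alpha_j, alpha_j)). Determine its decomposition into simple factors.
type A_3 ⊕ type D_7

The diagram associated to this matrix has two connected components: the simple roots {alpha_1, alpha_5, alpha_9} form a chain of 3 nodes with single edges (A_3), and {alpha_2, alpha_3, alpha_4, alpha_6, alpha_7, alpha_8, alpha_10} form a chain of 5 nodes with a fork of two nodes at one end (D_7). A semisimple Lie algebra decomposes uniquely as the direct sum of simple ideals, one per connected component of its Dynkin diagram, so g ≅ A_3 ⊕ D_7 (dimension 15 + 91 = 106).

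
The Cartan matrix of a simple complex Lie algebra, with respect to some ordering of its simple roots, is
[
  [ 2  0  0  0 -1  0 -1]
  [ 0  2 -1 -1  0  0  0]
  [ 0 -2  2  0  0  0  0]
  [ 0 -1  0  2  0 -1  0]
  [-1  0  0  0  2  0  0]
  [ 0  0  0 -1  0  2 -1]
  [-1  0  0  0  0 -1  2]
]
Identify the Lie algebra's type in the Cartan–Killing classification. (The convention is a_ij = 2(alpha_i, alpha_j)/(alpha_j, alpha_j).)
type C_7

The matrix has rank 7 with 2's on the diagonal. Reading the off-diagonal entries as Dynkin edges (a single edge where a_ij = a_ji = -1; a double or triple edge where a_ij * a_ji = 2 or 3), the diagram is a chain of 7 nodes with a double edge at one end; the terminal node there is the unique long simple root (C_7). One simple-root ordering that puts it in standard form is (alpha_5, alpha_1, alpha_7, alpha_6, alpha_4, alpha_2, alpha_3). So the algebra is type C_7, i.e. sp(14).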